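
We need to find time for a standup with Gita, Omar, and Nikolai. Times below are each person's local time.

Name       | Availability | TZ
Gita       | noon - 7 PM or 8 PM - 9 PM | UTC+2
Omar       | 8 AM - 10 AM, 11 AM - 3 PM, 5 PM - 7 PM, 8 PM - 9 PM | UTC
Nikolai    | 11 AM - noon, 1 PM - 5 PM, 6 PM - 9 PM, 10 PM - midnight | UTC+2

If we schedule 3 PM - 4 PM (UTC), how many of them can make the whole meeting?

Gita in UTC: 10:00-17:00, 18:00-19:00 (subtract 2h to convert from UTC+2).
Omar in UTC: 08:00-10:00, 11:00-15:00, 17:00-19:00, 20:00-21:00.
Nikolai in UTC: 09:00-10:00, 11:00-15:00, 16:00-19:00, 20:00-22:00 (subtract 2h to convert from UTC+2).
Gita can make the full 15:00-16:00 slot — that's 1.

1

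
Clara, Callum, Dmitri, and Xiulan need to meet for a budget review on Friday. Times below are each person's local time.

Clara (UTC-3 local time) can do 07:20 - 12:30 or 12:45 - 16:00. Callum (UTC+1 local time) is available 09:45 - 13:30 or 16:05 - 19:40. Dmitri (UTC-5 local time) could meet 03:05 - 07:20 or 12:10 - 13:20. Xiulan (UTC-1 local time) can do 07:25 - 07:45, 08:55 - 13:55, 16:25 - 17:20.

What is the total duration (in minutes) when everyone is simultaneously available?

175

Clara in UTC: 10:20-15:30, 15:45-19:00 (add 3h to convert from UTC-3).
Callum in UTC: 08:45-12:30, 15:05-18:40 (subtract 1h to convert from UTC+1).
Dmitri in UTC: 08:05-12:20, 17:10-18:20 (add 5h to convert from UTC-5).
Xiulan in UTC: 08:25-08:45, 09:55-14:55, 17:25-18:20 (add 1h to convert from UTC-1).
Clara ∩ Callum: 10:20-12:30, 15:05-15:30, 15:45-18:40.
Clara ∩ Callum ∩ Dmitri: 10:20-12:20, 17:10-18:20.
Clara ∩ Callum ∩ Dmitri ∩ Xiulan: 10:20-12:20, 17:25-18:20.
Those are the intersection windows.
Summing the common windows: 120 + 55 = 175 minutes.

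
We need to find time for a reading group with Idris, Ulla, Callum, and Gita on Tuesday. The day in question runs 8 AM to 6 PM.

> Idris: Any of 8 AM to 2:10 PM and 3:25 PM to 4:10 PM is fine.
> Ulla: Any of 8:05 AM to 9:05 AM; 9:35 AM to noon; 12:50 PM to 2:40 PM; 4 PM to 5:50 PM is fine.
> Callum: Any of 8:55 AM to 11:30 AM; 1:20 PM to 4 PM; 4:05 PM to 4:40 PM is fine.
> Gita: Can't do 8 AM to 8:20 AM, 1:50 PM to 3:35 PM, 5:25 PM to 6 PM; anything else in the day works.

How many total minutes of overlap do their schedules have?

160

Idris free: 08:00-14:10, 15:25-16:10.
Ulla free: 08:05-09:05, 09:35-12:00, 12:50-14:40, 16:00-17:50.
Callum free: 08:55-11:30, 13:20-16:00, 16:05-16:40.
Gita free: 08:20-13:50, 15:35-17:25 (invert busy blocks within the working day).
Idris ∩ Ulla: 08:05-09:05, 09:35-12:00, 12:50-14:10, 16:00-16:10.
Idris ∩ Ulla ∩ Callum: 08:55-09:05, 09:35-11:30, 13:20-14:10, 16:05-16:10.
Idris ∩ Ulla ∩ Callum ∩ Gita: 08:55-09:05, 09:35-11:30, 13:20-13:50, 16:05-16:10.
Those are the intersection windows.
Summing the common windows: 10 + 115 + 30 + 5 = 160 minutes.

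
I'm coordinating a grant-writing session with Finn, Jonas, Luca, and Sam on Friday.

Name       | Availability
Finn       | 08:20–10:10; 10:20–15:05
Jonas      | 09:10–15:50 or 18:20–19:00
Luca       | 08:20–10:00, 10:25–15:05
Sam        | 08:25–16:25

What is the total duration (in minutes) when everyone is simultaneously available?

330

Finn ∩ Jonas: 09:10-10:10, 10:20-15:05.
Finn ∩ Jonas ∩ Luca: 09:10-10:00, 10:25-15:05.
Finn ∩ Jonas ∩ Luca ∩ Sam: 09:10-10:00, 10:25-15:05.
Summing the common windows: 50 + 280 = 330 minutes.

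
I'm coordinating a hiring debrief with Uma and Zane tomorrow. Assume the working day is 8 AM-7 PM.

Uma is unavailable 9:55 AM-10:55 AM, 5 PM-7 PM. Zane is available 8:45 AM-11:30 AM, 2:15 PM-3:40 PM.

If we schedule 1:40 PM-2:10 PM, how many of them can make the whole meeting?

1

Uma free: 08:00-09:55, 10:55-17:00 (invert busy blocks within the working day).
Zane free: 08:45-11:30, 14:15-15:40.
Uma can make the full 13:40-14:10 slot — that's 1.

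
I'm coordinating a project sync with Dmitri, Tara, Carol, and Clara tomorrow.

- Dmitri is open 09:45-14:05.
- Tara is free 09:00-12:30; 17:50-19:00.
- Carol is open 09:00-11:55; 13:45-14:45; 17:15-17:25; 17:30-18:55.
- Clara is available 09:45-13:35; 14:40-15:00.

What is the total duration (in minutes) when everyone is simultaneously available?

Dmitri ∩ Tara: 09:45-12:30.
Dmitri ∩ Tara ∩ Carol: 09:45-11:55.
Dmitri ∩ Tara ∩ Carol ∩ Clara: 09:45-11:55.
So the common availability across everyone is 09:45-11:55.
That's a single block of 130 minutes.

130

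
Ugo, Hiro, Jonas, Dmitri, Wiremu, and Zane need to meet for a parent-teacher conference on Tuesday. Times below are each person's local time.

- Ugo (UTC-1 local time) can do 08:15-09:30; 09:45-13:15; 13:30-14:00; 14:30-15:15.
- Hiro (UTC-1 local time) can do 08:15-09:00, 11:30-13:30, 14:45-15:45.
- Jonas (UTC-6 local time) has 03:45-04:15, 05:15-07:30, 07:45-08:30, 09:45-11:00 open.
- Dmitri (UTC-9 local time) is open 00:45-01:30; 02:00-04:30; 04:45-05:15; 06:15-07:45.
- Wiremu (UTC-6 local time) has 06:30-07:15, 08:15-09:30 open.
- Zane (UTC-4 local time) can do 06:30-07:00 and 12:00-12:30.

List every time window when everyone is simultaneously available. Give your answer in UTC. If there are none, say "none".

Ugo in UTC: 09:15-10:30, 10:45-14:15, 14:30-15:00, 15:30-16:15 (add 1h to convert from UTC-1).
Hiro in UTC: 09:15-10:00, 12:30-14:30, 15:45-16:45 (add 1h to convert from UTC-1).
Jonas in UTC: 09:45-10:15, 11:15-13:30, 13:45-14:30, 15:45-17:00 (add 6h to convert from UTC-6).
Dmitri in UTC: 09:45-10:30, 11:00-13:30, 13:45-14:15, 15:15-16:45 (add 9h to convert from UTC-9).
Wiremu in UTC: 12:30-13:15, 14:15-15:30 (add 6h to convert from UTC-6).
Zane in UTC: 10:30-11:00, 16:00-16:30 (add 4h to convert from UTC-4).
Ugo ∩ Hiro: 09:15-10:00, 12:30-14:15, 15:45-16:15.
Ugo ∩ Hiro ∩ Jonas: 09:45-10:00, 12:30-13:30, 13:45-14:15, 15:45-16:15.
Ugo ∩ Hiro ∩ Jonas ∩ Dmitri: 09:45-10:00, 12:30-13:30, 13:45-14:15, 15:45-16:15.
Ugo ∩ Hiro ∩ Jonas ∩ Dmitri ∩ Wiremu: 12:30-13:15.
Ugo ∩ Hiro ∩ Jonas ∩ Dmitri ∩ Wiremu ∩ Zane: ∅.
There is no time when everyone is free.

none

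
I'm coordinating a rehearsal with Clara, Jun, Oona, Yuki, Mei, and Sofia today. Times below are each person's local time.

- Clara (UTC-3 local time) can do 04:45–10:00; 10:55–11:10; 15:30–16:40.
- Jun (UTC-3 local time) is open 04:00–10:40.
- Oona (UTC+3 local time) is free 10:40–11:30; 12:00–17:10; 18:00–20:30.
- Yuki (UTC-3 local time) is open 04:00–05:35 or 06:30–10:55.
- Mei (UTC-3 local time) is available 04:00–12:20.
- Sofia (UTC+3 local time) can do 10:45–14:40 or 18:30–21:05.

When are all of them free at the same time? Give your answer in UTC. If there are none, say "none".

Clara in UTC: 07:45-13:00, 13:55-14:10, 18:30-19:40 (add 3h to convert from UTC-3).
Jun in UTC: 07:00-13:40 (add 3h to convert from UTC-3).
Oona in UTC: 07:40-08:30, 09:00-14:10, 15:00-17:30 (subtract 3h to convert from UTC+3).
Yuki in UTC: 07:00-08:35, 09:30-13:55 (add 3h to convert from UTC-3).
Mei in UTC: 07:00-15:20 (add 3h to convert from UTC-3).
Sofia in UTC: 07:45-11:40, 15:30-18:05 (subtract 3h to convert from UTC+3).
Clara ∩ Jun: 07:45-13:00.
Clara ∩ Jun ∩ Oona: 07:45-08:30, 09:00-13:00.
Clara ∩ Jun ∩ Oona ∩ Yuki: 07:45-08:30, 09:30-13:00.
Clara ∩ Jun ∩ Oona ∩ Yuki ∩ Mei: 07:45-08:30, 09:30-13:00.
Clara ∩ Jun ∩ Oona ∩ Yuki ∩ Mei ∩ Sofia: 07:45-08:30, 09:30-11:40.
So the common availability across everyone is 07:45-08:30, 09:30-11:40.

07:45-08:30, 09:30-11:40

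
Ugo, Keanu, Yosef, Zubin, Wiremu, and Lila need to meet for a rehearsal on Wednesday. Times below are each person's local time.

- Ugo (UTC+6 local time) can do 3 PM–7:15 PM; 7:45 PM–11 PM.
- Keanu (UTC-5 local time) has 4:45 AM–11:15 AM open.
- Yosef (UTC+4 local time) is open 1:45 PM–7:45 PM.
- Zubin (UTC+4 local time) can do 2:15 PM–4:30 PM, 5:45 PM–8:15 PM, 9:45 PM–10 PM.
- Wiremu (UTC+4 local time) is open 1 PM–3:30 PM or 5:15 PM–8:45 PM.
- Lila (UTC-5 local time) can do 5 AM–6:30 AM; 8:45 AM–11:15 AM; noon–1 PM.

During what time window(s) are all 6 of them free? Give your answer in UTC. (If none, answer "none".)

10:15-11:30, 13:45-15:45

Ugo in UTC: 09:00-13:15, 13:45-17:00 (subtract 6h to convert from UTC+6).
Keanu in UTC: 09:45-16:15 (add 5h to convert from UTC-5).
Yosef in UTC: 09:45-15:45 (subtract 4h to convert from UTC+4).
Zubin in UTC: 10:15-12:30, 13:45-16:15, 17:45-18:00 (subtract 4h to convert from UTC+4).
Wiremu in UTC: 09:00-11:30, 13:15-16:45 (subtract 4h to convert from UTC+4).
Lila in UTC: 10:00-11:30, 13:45-16:15, 17:00-18:00 (add 5h to convert from UTC-5).
Ugo ∩ Keanu: 09:45-13:15, 13:45-16:15.
Ugo ∩ Keanu ∩ Yosef: 09:45-13:15, 13:45-15:45.
Ugo ∩ Keanu ∩ Yosef ∩ Zubin: 10:15-12:30, 13:45-15:45.
Ugo ∩ Keanu ∩ Yosef ∩ Zubin ∩ Wiremu: 10:15-11:30, 13:45-15:45.
Ugo ∩ Keanu ∩ Yosef ∩ Zubin ∩ Wiremu ∩ Lila: 10:15-11:30, 13:45-15:45.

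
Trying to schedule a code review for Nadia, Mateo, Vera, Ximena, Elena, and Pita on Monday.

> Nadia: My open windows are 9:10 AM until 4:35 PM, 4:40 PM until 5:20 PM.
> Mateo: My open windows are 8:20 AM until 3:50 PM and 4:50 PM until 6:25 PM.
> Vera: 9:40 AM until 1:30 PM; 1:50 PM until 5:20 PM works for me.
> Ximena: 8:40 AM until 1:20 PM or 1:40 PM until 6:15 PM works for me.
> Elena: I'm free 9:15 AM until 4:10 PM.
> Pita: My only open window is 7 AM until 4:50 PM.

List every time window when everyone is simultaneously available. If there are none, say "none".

09:40-13:20, 13:50-15:50

Nadia ∩ Mateo: 09:10-15:50, 16:50-17:20.
Nadia ∩ Mateo ∩ Vera: 09:40-13:30, 13:50-15:50, 16:50-17:20.
Nadia ∩ Mateo ∩ Vera ∩ Ximena: 09:40-13:20, 13:50-15:50, 16:50-17:20.
Nadia ∩ Mateo ∩ Vera ∩ Ximena ∩ Elena: 09:40-13:20, 13:50-15:50.
Nadia ∩ Mateo ∩ Vera ∩ Ximena ∩ Elena ∩ Pita: 09:40-13:20, 13:50-15:50.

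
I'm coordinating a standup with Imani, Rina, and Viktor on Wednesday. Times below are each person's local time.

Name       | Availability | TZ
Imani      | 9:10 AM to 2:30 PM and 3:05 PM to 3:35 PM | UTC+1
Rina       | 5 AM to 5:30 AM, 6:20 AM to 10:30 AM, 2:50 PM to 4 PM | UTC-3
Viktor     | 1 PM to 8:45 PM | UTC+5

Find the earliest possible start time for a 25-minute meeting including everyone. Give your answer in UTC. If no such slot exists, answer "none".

Imani in UTC: 08:10-13:30, 14:05-14:35 (subtract 1h to convert from UTC+1).
Rina in UTC: 08:00-08:30, 09:20-13:30, 17:50-19:00 (add 3h to convert from UTC-3).
Viktor in UTC: 08:00-15:45 (subtract 5h to convert from UTC+5).
Imani ∩ Rina: 08:10-08:30, 09:20-13:30.
Imani ∩ Rina ∩ Viktor: 08:10-08:30, 09:20-13:30.
So the common availability across everyone is 08:10-08:30, 09:20-13:30.
The first common window of at least 25 minutes is 09:20-13:30, so the earliest start is 09:20.

09:20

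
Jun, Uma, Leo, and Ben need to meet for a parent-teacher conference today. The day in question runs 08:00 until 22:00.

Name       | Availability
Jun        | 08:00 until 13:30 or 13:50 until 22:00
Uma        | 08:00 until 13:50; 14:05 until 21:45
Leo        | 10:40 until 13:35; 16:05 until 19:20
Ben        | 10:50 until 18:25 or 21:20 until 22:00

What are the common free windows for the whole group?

10:50-13:30, 16:05-18:25

Jun ∩ Uma: 08:00-13:30, 14:05-21:45.
Jun ∩ Uma ∩ Leo: 10:40-13:30, 16:05-19:20.
Jun ∩ Uma ∩ Leo ∩ Ben: 10:50-13:30, 16:05-18:25.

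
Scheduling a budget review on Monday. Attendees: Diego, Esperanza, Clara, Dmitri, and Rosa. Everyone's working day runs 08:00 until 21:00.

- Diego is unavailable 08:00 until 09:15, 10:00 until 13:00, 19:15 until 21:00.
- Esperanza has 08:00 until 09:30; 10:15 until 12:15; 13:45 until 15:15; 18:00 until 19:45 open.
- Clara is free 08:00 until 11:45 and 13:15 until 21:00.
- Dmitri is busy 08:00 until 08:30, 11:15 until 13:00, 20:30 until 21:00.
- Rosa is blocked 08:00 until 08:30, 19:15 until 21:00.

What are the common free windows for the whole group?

09:15-09:30, 13:45-15:15, 18:00-19:15

Diego free: 09:15-10:00, 13:00-19:15 (invert busy blocks within the working day).
Esperanza free: 08:00-09:30, 10:15-12:15, 13:45-15:15, 18:00-19:45.
Clara free: 08:00-11:45, 13:15-21:00.
Dmitri free: 08:30-11:15, 13:00-20:30 (invert busy blocks within the working day).
Rosa free: 08:30-19:15 (invert busy blocks within the working day).
Diego ∩ Esperanza: 09:15-09:30, 13:45-15:15, 18:00-19:15.
Diego ∩ Esperanza ∩ Clara: 09:15-09:30, 13:45-15:15, 18:00-19:15.
Diego ∩ Esperanza ∩ Clara ∩ Dmitri: 09:15-09:30, 13:45-15:15, 18:00-19:15.
Diego ∩ Esperanza ∩ Clara ∩ Dmitri ∩ Rosa: 09:15-09:30, 13:45-15:15, 18:00-19:15.
So the common availability across everyone is 09:15-09:30, 13:45-15:15, 18:00-19:15.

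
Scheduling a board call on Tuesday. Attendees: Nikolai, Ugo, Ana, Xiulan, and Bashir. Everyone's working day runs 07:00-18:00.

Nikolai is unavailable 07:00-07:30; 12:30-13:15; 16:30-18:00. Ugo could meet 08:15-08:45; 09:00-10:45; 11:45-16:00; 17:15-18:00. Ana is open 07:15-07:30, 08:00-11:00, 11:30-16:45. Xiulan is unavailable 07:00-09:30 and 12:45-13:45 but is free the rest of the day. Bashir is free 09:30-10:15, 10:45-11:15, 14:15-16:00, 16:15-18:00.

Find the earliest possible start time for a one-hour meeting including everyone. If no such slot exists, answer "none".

14:15

Nikolai free: 07:30-12:30, 13:15-16:30 (invert busy blocks within the working day).
Ugo free: 08:15-08:45, 09:00-10:45, 11:45-16:00, 17:15-18:00.
Ana free: 07:15-07:30, 08:00-11:00, 11:30-16:45.
Xiulan free: 09:30-12:45, 13:45-18:00 (invert busy blocks within the working day).
Bashir free: 09:30-10:15, 10:45-11:15, 14:15-16:00, 16:15-18:00.
Nikolai ∩ Ugo: 08:15-08:45, 09:00-10:45, 11:45-12:30, 13:15-16:00.
Nikolai ∩ Ugo ∩ Ana: 08:15-08:45, 09:00-10:45, 11:45-12:30, 13:15-16:00.
Nikolai ∩ Ugo ∩ Ana ∩ Xiulan: 09:30-10:45, 11:45-12:30, 13:45-16:00.
Nikolai ∩ Ugo ∩ Ana ∩ Xiulan ∩ Bashir: 09:30-10:15, 14:15-16:00.
The first common window of at least 60 minutes is 14:15-16:00, so the earliest start is 14:15.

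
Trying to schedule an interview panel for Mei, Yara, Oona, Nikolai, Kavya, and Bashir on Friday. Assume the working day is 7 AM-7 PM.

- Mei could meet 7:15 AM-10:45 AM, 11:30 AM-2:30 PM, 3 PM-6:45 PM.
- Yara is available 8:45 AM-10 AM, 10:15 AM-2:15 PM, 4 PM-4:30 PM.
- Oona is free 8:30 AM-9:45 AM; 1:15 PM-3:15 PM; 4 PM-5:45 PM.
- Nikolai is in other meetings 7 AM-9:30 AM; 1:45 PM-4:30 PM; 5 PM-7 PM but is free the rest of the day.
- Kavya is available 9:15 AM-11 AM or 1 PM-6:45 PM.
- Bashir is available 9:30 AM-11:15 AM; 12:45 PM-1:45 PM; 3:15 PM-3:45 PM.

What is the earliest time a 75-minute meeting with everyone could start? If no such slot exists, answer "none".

Mei free: 07:15-10:45, 11:30-14:30, 15:00-18:45.
Yara free: 08:45-10:00, 10:15-14:15, 16:00-16:30.
Oona free: 08:30-09:45, 13:15-15:15, 16:00-17:45.
Nikolai free: 09:30-13:45, 16:30-17:00 (invert busy blocks within the working day).
Kavya free: 09:15-11:00, 13:00-18:45.
Bashir free: 09:30-11:15, 12:45-13:45, 15:15-15:45.
Mei ∩ Yara: 08:45-10:00, 10:15-10:45, 11:30-14:15, 16:00-16:30.
Mei ∩ Yara ∩ Oona: 08:45-09:45, 13:15-14:15, 16:00-16:30.
Mei ∩ Yara ∩ Oona ∩ Nikolai: 09:30-09:45, 13:15-13:45.
Mei ∩ Yara ∩ Oona ∩ Nikolai ∩ Kavya: 09:30-09:45, 13:15-13:45.
Mei ∩ Yara ∩ Oona ∩ Nikolai ∩ Kavya ∩ Bashir: 09:30-09:45, 13:15-13:45.
No common window is at least 75 minutes long.

none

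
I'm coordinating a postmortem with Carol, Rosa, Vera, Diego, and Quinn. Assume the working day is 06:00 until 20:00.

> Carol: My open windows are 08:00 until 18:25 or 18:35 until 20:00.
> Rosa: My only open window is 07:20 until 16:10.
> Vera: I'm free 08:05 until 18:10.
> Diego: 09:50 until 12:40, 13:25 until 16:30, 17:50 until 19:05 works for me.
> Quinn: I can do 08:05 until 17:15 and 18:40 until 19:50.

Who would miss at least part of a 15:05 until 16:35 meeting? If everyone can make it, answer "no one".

Carol: free for 15:05-16:35. Rosa: not fully free for 15:05-16:35. Vera: free for 15:05-16:35. Diego: not fully free for 15:05-16:35. Quinn: free for 15:05-16:35.

Diego, Rosa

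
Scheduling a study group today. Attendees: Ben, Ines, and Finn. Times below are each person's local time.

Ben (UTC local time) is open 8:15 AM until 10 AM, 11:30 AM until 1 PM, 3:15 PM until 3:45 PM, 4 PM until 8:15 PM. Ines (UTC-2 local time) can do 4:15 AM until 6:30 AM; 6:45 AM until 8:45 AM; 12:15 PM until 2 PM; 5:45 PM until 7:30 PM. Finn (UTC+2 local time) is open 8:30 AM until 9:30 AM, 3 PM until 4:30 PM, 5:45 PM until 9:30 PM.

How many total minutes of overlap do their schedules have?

0

Ben in UTC: 08:15-10:00, 11:30-13:00, 15:15-15:45, 16:00-20:15.
Ines in UTC: 06:15-08:30, 08:45-10:45, 14:15-16:00, 19:45-21:30 (add 2h to convert from UTC-2).
Finn in UTC: 06:30-07:30, 13:00-14:30, 15:45-19:30 (subtract 2h to convert from UTC+2).
Ben ∩ Ines: 08:15-08:30, 08:45-10:00, 15:15-15:45, 19:45-20:15.
Ben ∩ Ines ∩ Finn: ∅.
There is no time when everyone is free.
There is no common window, so the total is 0 minutes.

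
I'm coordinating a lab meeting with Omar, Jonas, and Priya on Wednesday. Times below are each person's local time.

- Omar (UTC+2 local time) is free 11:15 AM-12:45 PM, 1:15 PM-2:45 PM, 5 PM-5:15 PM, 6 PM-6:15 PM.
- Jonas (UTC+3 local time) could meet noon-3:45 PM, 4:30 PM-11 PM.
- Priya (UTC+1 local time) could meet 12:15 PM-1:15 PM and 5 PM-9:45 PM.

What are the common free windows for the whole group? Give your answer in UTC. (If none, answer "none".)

Omar in UTC: 09:15-10:45, 11:15-12:45, 15:00-15:15, 16:00-16:15 (subtract 2h to convert from UTC+2).
Jonas in UTC: 09:00-12:45, 13:30-20:00 (subtract 3h to convert from UTC+3).
Priya in UTC: 11:15-12:15, 16:00-20:45 (subtract 1h to convert from UTC+1).
Omar ∩ Jonas: 09:15-10:45, 11:15-12:45, 15:00-15:15, 16:00-16:15.
Omar ∩ Jonas ∩ Priya: 11:15-12:15, 16:00-16:15.
So the common availability across everyone is 11:15-12:15, 16:00-16:15.

11:15-12:15, 16:00-16:15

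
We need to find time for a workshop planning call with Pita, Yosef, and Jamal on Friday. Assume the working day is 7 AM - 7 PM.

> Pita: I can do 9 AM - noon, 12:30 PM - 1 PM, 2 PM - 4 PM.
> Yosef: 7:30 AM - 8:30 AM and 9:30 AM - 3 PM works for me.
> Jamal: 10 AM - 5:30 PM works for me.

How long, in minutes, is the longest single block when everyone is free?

Pita ∩ Yosef: 09:30-12:00, 12:30-13:00, 14:00-15:00.
Pita ∩ Yosef ∩ Jamal: 10:00-12:00, 12:30-13:00, 14:00-15:00.
The longest is 10:00-12:00 at 120 minutes.

120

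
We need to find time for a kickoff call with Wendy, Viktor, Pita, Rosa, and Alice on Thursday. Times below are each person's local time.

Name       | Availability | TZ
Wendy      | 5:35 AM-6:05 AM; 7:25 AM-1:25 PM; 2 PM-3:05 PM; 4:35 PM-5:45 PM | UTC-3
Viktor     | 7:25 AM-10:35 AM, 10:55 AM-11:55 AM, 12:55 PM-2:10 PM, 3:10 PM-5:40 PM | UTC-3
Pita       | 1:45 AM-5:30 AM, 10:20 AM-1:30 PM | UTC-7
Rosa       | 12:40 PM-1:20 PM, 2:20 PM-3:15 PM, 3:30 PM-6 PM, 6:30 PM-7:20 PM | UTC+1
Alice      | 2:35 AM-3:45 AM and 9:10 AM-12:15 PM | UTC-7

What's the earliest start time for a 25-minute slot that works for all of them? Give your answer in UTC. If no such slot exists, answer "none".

Wendy in UTC: 08:35-09:05, 10:25-16:25, 17:00-18:05, 19:35-20:45 (add 3h to convert from UTC-3).
Viktor in UTC: 10:25-13:35, 13:55-14:55, 15:55-17:10, 18:10-20:40 (add 3h to convert from UTC-3).
Pita in UTC: 08:45-12:30, 17:20-20:30 (add 7h to convert from UTC-7).
Rosa in UTC: 11:40-12:20, 13:20-14:15, 14:30-17:00, 17:30-18:20 (subtract 1h to convert from UTC+1).
Alice in UTC: 09:35-10:45, 16:10-19:15 (add 7h to convert from UTC-7).
Wendy ∩ Viktor: 10:25-13:35, 13:55-14:55, 15:55-16:25, 17:00-17:10, 19:35-20:40.
Wendy ∩ Viktor ∩ Pita: 10:25-12:30, 19:35-20:30.
Wendy ∩ Viktor ∩ Pita ∩ Rosa: 11:40-12:20.
Wendy ∩ Viktor ∩ Pita ∩ Rosa ∩ Alice: ∅.
There is no time when everyone is free.
No common window is at least 25 minutes long.

none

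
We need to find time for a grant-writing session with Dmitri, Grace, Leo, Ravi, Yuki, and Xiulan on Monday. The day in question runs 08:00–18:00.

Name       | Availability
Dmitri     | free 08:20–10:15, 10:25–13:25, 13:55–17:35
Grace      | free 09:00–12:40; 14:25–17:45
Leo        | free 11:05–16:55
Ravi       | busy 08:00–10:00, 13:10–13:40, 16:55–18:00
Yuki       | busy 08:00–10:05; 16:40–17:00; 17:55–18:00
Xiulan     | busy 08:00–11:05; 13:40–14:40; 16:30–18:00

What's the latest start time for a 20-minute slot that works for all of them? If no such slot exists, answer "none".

16:10

Dmitri free: 08:20-10:15, 10:25-13:25, 13:55-17:35.
Grace free: 09:00-12:40, 14:25-17:45.
Leo free: 11:05-16:55.
Ravi free: 10:00-13:10, 13:40-16:55 (invert busy blocks within the working day).
Yuki free: 10:05-16:40, 17:00-17:55 (invert busy blocks within the working day).
Xiulan free: 11:05-13:40, 14:40-16:30 (invert busy blocks within the working day).
Dmitri ∩ Grace: 09:00-10:15, 10:25-12:40, 14:25-17:35.
Dmitri ∩ Grace ∩ Leo: 11:05-12:40, 14:25-16:55.
Dmitri ∩ Grace ∩ Leo ∩ Ravi: 11:05-12:40, 14:25-16:55.
Dmitri ∩ Grace ∩ Leo ∩ Ravi ∩ Yuki: 11:05-12:40, 14:25-16:40.
Dmitri ∩ Grace ∩ Leo ∩ Ravi ∩ Yuki ∩ Xiulan: 11:05-12:40, 14:40-16:30.
The last common window of at least 20 minutes is 14:40-16:30; a 20-minute meeting can start as late as 16:10 and still end by 16:30.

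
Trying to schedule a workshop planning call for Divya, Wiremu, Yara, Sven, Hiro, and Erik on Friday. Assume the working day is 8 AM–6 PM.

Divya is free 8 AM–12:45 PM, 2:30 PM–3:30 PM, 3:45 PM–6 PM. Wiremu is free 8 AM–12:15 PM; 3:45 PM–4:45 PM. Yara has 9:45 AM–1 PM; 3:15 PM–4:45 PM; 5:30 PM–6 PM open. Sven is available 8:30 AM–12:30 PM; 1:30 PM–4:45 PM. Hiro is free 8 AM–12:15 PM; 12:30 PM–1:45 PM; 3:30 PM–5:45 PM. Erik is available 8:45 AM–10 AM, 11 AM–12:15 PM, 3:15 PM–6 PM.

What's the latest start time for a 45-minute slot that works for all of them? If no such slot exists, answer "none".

Divya ∩ Wiremu: 08:00-12:15, 15:45-16:45.
Divya ∩ Wiremu ∩ Yara: 09:45-12:15, 15:45-16:45.
Divya ∩ Wiremu ∩ Yara ∩ Sven: 09:45-12:15, 15:45-16:45.
Divya ∩ Wiremu ∩ Yara ∩ Sven ∩ Hiro: 09:45-12:15, 15:45-16:45.
Divya ∩ Wiremu ∩ Yara ∩ Sven ∩ Hiro ∩ Erik: 09:45-10:00, 11:00-12:15, 15:45-16:45.
Those are the intersection windows.
The last common window of at least 45 minutes is 15:45-16:45; a 45-minute meeting can start as late as 16:00 and still end by 16:45.

16:00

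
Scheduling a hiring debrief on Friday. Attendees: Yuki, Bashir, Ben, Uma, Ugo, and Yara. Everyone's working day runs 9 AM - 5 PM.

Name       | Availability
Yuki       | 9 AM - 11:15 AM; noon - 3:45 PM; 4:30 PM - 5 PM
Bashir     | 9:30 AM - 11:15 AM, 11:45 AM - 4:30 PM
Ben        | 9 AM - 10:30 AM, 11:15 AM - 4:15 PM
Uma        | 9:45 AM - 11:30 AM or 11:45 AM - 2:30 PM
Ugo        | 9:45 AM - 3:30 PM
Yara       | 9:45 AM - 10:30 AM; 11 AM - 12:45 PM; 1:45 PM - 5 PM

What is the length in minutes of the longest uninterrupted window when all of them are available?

Yuki ∩ Bashir: 09:30-11:15, 12:00-15:45.
Yuki ∩ Bashir ∩ Ben: 09:30-10:30, 12:00-15:45.
Yuki ∩ Bashir ∩ Ben ∩ Uma: 09:45-10:30, 12:00-14:30.
Yuki ∩ Bashir ∩ Ben ∩ Uma ∩ Ugo: 09:45-10:30, 12:00-14:30.
Yuki ∩ Bashir ∩ Ben ∩ Uma ∩ Ugo ∩ Yara: 09:45-10:30, 12:00-12:45, 13:45-14:30.
Those are the intersection windows.
The longest is 09:45-10:30 at 45 minutes.

45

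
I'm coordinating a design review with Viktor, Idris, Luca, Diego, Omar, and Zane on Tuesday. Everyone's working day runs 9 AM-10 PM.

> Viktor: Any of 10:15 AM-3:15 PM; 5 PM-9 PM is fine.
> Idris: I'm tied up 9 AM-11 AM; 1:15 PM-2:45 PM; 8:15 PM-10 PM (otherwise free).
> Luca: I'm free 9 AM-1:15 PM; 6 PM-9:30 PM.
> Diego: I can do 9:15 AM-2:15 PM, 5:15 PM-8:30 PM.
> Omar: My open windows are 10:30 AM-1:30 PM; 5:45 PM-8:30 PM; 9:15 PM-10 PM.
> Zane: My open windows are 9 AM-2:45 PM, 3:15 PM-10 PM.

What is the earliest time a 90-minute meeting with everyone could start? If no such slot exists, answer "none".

11:00

Viktor free: 10:15-15:15, 17:00-21:00.
Idris free: 11:00-13:15, 14:45-20:15 (invert busy blocks within the working day).
Luca free: 09:00-13:15, 18:00-21:30.
Diego free: 09:15-14:15, 17:15-20:30.
Omar free: 10:30-13:30, 17:45-20:30, 21:15-22:00.
Zane free: 09:00-14:45, 15:15-22:00.
Viktor ∩ Idris: 11:00-13:15, 14:45-15:15, 17:00-20:15.
Viktor ∩ Idris ∩ Luca: 11:00-13:15, 18:00-20:15.
Viktor ∩ Idris ∩ Luca ∩ Diego: 11:00-13:15, 18:00-20:15.
Viktor ∩ Idris ∩ Luca ∩ Diego ∩ Omar: 11:00-13:15, 18:00-20:15.
Viktor ∩ Idris ∩ Luca ∩ Diego ∩ Omar ∩ Zane: 11:00-13:15, 18:00-20:15.
The first common window of at least 90 minutes is 11:00-13:15, so the earliest start is 11:00.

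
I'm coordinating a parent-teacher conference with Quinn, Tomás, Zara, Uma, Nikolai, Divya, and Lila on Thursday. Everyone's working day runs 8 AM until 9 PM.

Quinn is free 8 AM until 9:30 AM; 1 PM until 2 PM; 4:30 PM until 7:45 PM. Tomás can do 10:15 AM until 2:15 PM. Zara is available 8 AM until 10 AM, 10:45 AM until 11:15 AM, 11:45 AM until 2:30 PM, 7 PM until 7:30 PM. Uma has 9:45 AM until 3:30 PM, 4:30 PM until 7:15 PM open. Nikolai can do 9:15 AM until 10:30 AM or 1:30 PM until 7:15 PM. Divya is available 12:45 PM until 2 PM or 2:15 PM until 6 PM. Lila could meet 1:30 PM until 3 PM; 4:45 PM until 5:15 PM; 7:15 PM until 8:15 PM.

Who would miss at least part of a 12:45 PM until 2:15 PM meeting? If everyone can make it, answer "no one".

Divya, Lila, Nikolai, Quinn

Quinn: not fully free for 12:45-14:15. Tomás: free for 12:45-14:15. Zara: free for 12:45-14:15. Uma: free for 12:45-14:15. Nikolai: not fully free for 12:45-14:15. Divya: not fully free for 12:45-14:15. Lila: not fully free for 12:45-14:15.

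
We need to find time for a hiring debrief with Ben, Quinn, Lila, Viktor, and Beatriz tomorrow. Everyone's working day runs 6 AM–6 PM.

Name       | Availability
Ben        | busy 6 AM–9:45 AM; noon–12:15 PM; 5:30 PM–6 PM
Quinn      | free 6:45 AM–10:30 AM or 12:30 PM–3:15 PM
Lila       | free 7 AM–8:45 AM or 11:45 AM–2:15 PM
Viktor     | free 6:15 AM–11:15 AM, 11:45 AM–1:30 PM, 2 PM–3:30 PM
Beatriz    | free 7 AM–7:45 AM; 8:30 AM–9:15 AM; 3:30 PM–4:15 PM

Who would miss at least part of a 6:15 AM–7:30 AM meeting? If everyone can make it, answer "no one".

Ben free: 09:45-12:00, 12:15-17:30 (invert busy blocks within the working day).
Quinn free: 06:45-10:30, 12:30-15:15.
Lila free: 07:00-08:45, 11:45-14:15.
Viktor free: 06:15-11:15, 11:45-13:30, 14:00-15:30.
Beatriz free: 07:00-07:45, 08:30-09:15, 15:30-16:15.
Ben: not fully free for 06:15-07:30. Quinn: not fully free for 06:15-07:30. Lila: not fully free for 06:15-07:30. Viktor: free for 06:15-07:30. Beatriz: not fully free for 06:15-07:30.

Beatriz, Ben, Lila, Quinn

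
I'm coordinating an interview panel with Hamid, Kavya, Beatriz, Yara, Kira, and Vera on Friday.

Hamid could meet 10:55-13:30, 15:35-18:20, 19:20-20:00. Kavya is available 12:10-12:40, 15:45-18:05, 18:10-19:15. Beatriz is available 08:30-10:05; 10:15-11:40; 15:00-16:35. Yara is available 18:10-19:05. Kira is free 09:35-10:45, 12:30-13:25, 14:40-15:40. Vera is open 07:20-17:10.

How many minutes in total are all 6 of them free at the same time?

Hamid ∩ Kavya: 12:10-12:40, 15:45-18:05, 18:10-18:20.
Hamid ∩ Kavya ∩ Beatriz: 15:45-16:35.
Hamid ∩ Kavya ∩ Beatriz ∩ Yara: ∅.
Hamid ∩ Kavya ∩ Beatriz ∩ Yara ∩ Kira: ∅.
Hamid ∩ Kavya ∩ Beatriz ∩ Yara ∩ Kira ∩ Vera: ∅.
There is no time when everyone is free.
There is no common window, so the total is 0 minutes.

0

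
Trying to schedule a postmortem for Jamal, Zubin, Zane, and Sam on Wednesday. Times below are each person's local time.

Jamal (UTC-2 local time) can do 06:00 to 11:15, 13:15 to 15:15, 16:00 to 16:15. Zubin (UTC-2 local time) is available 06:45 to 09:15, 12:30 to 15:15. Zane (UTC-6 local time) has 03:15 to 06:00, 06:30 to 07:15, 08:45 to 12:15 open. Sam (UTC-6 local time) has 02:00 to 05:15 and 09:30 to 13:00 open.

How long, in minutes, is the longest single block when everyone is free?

Jamal in UTC: 08:00-13:15, 15:15-17:15, 18:00-18:15 (add 2h to convert from UTC-2).
Zubin in UTC: 08:45-11:15, 14:30-17:15 (add 2h to convert from UTC-2).
Zane in UTC: 09:15-12:00, 12:30-13:15, 14:45-18:15 (add 6h to convert from UTC-6).
Sam in UTC: 08:00-11:15, 15:30-19:00 (add 6h to convert from UTC-6).
Jamal ∩ Zubin: 08:45-11:15, 15:15-17:15.
Jamal ∩ Zubin ∩ Zane: 09:15-11:15, 15:15-17:15.
Jamal ∩ Zubin ∩ Zane ∩ Sam: 09:15-11:15, 15:30-17:15.
The longest is 09:15-11:15 at 120 minutes.

120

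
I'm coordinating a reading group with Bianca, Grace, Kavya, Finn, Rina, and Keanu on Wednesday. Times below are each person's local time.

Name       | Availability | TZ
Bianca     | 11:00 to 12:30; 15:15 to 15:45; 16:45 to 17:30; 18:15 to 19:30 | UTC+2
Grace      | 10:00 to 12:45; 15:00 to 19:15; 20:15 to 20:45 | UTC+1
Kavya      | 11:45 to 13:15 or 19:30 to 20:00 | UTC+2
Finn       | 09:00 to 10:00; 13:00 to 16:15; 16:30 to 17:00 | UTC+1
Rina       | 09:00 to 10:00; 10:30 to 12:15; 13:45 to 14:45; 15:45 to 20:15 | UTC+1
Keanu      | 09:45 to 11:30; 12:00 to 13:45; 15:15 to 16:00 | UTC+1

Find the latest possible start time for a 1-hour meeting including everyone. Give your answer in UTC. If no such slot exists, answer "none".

Bianca in UTC: 09:00-10:30, 13:15-13:45, 14:45-15:30, 16:15-17:30 (subtract 2h to convert from UTC+2).
Grace in UTC: 09:00-11:45, 14:00-18:15, 19:15-19:45 (subtract 1h to convert from UTC+1).
Kavya in UTC: 09:45-11:15, 17:30-18:00 (subtract 2h to convert from UTC+2).
Finn in UTC: 08:00-09:00, 12:00-15:15, 15:30-16:00 (subtract 1h to convert from UTC+1).
Rina in UTC: 08:00-09:00, 09:30-11:15, 12:45-13:45, 14:45-19:15 (subtract 1h to convert from UTC+1).
Keanu in UTC: 08:45-10:30, 11:00-12:45, 14:15-15:00 (subtract 1h to convert from UTC+1).
Bianca ∩ Grace: 09:00-10:30, 14:45-15:30, 16:15-17:30.
Bianca ∩ Grace ∩ Kavya: 09:45-10:30.
Bianca ∩ Grace ∩ Kavya ∩ Finn: ∅.
Bianca ∩ Grace ∩ Kavya ∩ Finn ∩ Rina: ∅.
Bianca ∩ Grace ∩ Kavya ∩ Finn ∩ Rina ∩ Keanu: ∅.
There is no time when everyone is free.
No common window is at least 60 minutes long.

none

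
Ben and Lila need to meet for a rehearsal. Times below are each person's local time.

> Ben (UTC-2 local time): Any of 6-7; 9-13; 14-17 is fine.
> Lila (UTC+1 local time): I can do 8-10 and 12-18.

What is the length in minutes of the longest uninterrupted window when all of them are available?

240

Ben in UTC: 08:00-09:00, 11:00-15:00, 16:00-19:00 (add 2h to convert from UTC-2).
Lila in UTC: 07:00-09:00, 11:00-17:00 (subtract 1h to convert from UTC+1).
Ben ∩ Lila: 08:00-09:00, 11:00-15:00, 16:00-17:00.
The longest is 11:00-15:00 at 240 minutes.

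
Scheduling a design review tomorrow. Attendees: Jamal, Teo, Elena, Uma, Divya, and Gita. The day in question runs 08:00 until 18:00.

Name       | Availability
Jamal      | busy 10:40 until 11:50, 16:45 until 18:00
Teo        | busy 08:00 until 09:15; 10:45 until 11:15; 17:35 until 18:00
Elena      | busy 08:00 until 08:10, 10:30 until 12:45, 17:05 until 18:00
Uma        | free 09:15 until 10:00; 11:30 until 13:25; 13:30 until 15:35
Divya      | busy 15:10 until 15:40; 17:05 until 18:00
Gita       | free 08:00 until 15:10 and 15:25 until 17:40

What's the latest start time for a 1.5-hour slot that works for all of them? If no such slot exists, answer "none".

Jamal free: 08:00-10:40, 11:50-16:45 (invert busy blocks within the working day).
Teo free: 09:15-10:45, 11:15-17:35 (invert busy blocks within the working day).
Elena free: 08:10-10:30, 12:45-17:05 (invert busy blocks within the working day).
Uma free: 09:15-10:00, 11:30-13:25, 13:30-15:35.
Divya free: 08:00-15:10, 15:40-17:05 (invert busy blocks within the working day).
Gita free: 08:00-15:10, 15:25-17:40.
Jamal ∩ Teo: 09:15-10:40, 11:50-16:45.
Jamal ∩ Teo ∩ Elena: 09:15-10:30, 12:45-16:45.
Jamal ∩ Teo ∩ Elena ∩ Uma: 09:15-10:00, 12:45-13:25, 13:30-15:35.
Jamal ∩ Teo ∩ Elena ∩ Uma ∩ Divya: 09:15-10:00, 12:45-13:25, 13:30-15:10.
Jamal ∩ Teo ∩ Elena ∩ Uma ∩ Divya ∩ Gita: 09:15-10:00, 12:45-13:25, 13:30-15:10.
The last common window of at least 90 minutes is 13:30-15:10; a 90-minute meeting can start as late as 13:40 and still end by 15:10.

13:40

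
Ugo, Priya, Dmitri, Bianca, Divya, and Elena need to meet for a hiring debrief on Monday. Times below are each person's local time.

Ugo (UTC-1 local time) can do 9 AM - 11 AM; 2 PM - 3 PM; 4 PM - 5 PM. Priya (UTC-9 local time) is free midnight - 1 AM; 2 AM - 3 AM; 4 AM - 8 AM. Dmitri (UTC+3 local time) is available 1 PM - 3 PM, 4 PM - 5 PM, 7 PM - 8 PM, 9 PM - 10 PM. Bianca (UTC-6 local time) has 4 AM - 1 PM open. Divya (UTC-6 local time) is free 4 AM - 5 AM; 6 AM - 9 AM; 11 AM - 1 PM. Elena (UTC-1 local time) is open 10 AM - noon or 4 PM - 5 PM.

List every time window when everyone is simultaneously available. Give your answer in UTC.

none

Ugo in UTC: 10:00-12:00, 15:00-16:00, 17:00-18:00 (add 1h to convert from UTC-1).
Priya in UTC: 09:00-10:00, 11:00-12:00, 13:00-17:00 (add 9h to convert from UTC-9).
Dmitri in UTC: 10:00-12:00, 13:00-14:00, 16:00-17:00, 18:00-19:00 (subtract 3h to convert from UTC+3).
Bianca in UTC: 10:00-19:00 (add 6h to convert from UTC-6).
Divya in UTC: 10:00-11:00, 12:00-15:00, 17:00-19:00 (add 6h to convert from UTC-6).
Elena in UTC: 11:00-13:00, 17:00-18:00 (add 1h to convert from UTC-1).
Ugo ∩ Priya: 11:00-12:00, 15:00-16:00.
Ugo ∩ Priya ∩ Dmitri: 11:00-12:00.
Ugo ∩ Priya ∩ Dmitri ∩ Bianca: 11:00-12:00.
Ugo ∩ Priya ∩ Dmitri ∩ Bianca ∩ Divya: ∅.
Ugo ∩ Priya ∩ Dmitri ∩ Bianca ∩ Divya ∩ Elena: ∅.
There is no time when everyone is free.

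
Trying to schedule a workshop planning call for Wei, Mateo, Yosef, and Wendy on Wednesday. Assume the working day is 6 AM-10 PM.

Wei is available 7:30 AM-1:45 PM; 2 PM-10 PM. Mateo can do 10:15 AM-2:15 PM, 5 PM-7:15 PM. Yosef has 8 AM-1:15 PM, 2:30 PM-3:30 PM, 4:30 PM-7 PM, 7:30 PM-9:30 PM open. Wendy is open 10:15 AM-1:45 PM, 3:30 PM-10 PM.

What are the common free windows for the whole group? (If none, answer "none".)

Wei ∩ Mateo: 10:15-13:45, 14:00-14:15, 17:00-19:15.
Wei ∩ Mateo ∩ Yosef: 10:15-13:15, 17:00-19:00.
Wei ∩ Mateo ∩ Yosef ∩ Wendy: 10:15-13:15, 17:00-19:00.
So the common availability across everyone is 10:15-13:15, 17:00-19:00.

10:15-13:15, 17:00-19:00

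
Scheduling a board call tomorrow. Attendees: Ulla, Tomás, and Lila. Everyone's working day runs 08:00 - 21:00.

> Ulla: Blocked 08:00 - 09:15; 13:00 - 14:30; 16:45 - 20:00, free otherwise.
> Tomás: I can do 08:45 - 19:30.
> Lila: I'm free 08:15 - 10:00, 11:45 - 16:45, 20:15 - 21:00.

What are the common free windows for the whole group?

09:15-10:00, 11:45-13:00, 14:30-16:45

Ulla free: 09:15-13:00, 14:30-16:45, 20:00-21:00 (invert busy blocks within the working day).
Tomás free: 08:45-19:30.
Lila free: 08:15-10:00, 11:45-16:45, 20:15-21:00.
Ulla ∩ Tomás: 09:15-13:00, 14:30-16:45.
Ulla ∩ Tomás ∩ Lila: 09:15-10:00, 11:45-13:00, 14:30-16:45.
So the common availability across everyone is 09:15-10:00, 11:45-13:00, 14:30-16:45.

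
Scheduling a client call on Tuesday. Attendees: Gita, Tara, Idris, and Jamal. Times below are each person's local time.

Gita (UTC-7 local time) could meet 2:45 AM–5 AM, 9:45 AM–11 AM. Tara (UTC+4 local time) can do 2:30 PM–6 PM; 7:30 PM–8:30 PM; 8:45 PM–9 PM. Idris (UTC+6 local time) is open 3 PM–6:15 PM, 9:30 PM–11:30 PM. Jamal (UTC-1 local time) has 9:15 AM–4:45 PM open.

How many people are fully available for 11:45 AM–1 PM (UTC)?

Gita in UTC: 09:45-12:00, 16:45-18:00 (add 7h to convert from UTC-7).
Tara in UTC: 10:30-14:00, 15:30-16:30, 16:45-17:00 (subtract 4h to convert from UTC+4).
Idris in UTC: 09:00-12:15, 15:30-17:30 (subtract 6h to convert from UTC+6).
Jamal in UTC: 10:15-17:45 (add 1h to convert from UTC-1).
Tara and Jamal can make the full 11:45-13:00 slot — that's 2.

2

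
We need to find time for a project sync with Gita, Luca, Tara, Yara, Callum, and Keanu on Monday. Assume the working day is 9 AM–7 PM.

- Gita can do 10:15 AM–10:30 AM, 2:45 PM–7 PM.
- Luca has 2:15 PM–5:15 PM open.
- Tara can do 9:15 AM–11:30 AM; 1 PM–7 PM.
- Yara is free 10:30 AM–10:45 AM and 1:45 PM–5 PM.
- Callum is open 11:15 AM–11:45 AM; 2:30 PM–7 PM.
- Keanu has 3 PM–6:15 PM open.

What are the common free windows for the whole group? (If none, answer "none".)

Gita ∩ Luca: 14:45-17:15.
Gita ∩ Luca ∩ Tara: 14:45-17:15.
Gita ∩ Luca ∩ Tara ∩ Yara: 14:45-17:00.
Gita ∩ Luca ∩ Tara ∩ Yara ∩ Callum: 14:45-17:00.
Gita ∩ Luca ∩ Tara ∩ Yara ∩ Callum ∩ Keanu: 15:00-17:00.

15:00-17:00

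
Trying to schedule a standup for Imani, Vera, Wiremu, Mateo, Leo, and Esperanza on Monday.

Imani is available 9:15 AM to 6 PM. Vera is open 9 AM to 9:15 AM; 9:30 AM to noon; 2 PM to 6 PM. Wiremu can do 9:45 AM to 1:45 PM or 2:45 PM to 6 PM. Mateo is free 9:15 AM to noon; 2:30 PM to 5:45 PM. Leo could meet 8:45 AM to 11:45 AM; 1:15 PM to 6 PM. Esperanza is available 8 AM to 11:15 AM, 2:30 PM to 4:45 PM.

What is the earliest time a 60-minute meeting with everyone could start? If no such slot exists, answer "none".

Imani ∩ Vera: 09:30-12:00, 14:00-18:00.
Imani ∩ Vera ∩ Wiremu: 09:45-12:00, 14:45-18:00.
Imani ∩ Vera ∩ Wiremu ∩ Mateo: 09:45-12:00, 14:45-17:45.
Imani ∩ Vera ∩ Wiremu ∩ Mateo ∩ Leo: 09:45-11:45, 14:45-17:45.
Imani ∩ Vera ∩ Wiremu ∩ Mateo ∩ Leo ∩ Esperanza: 09:45-11:15, 14:45-16:45.
The first common window of at least 60 minutes is 09:45-11:15, so the earliest start is 09:45.

09:45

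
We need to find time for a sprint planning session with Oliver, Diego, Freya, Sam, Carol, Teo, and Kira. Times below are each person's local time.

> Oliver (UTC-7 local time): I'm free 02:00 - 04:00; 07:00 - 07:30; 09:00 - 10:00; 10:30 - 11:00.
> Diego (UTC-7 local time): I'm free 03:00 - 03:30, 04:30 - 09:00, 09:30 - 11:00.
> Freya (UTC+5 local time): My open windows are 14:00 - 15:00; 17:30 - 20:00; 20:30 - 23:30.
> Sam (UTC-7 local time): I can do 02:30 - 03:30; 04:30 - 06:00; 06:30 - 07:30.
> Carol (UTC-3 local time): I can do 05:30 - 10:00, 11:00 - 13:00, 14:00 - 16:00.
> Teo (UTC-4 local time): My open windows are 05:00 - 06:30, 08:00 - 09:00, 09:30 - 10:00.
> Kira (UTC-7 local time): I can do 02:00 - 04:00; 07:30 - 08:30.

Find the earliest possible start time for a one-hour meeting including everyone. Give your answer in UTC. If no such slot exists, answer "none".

Oliver in UTC: 09:00-11:00, 14:00-14:30, 16:00-17:00, 17:30-18:00 (add 7h to convert from UTC-7).
Diego in UTC: 10:00-10:30, 11:30-16:00, 16:30-18:00 (add 7h to convert from UTC-7).
Freya in UTC: 09:00-10:00, 12:30-15:00, 15:30-18:30 (subtract 5h to convert from UTC+5).
Sam in UTC: 09:30-10:30, 11:30-13:00, 13:30-14:30 (add 7h to convert from UTC-7).
Carol in UTC: 08:30-13:00, 14:00-16:00, 17:00-19:00 (add 3h to convert from UTC-3).
Teo in UTC: 09:00-10:30, 12:00-13:00, 13:30-14:00 (add 4h to convert from UTC-4).
Kira in UTC: 09:00-11:00, 14:30-15:30 (add 7h to convert from UTC-7).
Oliver ∩ Diego: 10:00-10:30, 14:00-14:30, 16:30-17:00, 17:30-18:00.
Oliver ∩ Diego ∩ Freya: 14:00-14:30, 16:30-17:00, 17:30-18:00.
Oliver ∩ Diego ∩ Freya ∩ Sam: 14:00-14:30.
Oliver ∩ Diego ∩ Freya ∩ Sam ∩ Carol: 14:00-14:30.
Oliver ∩ Diego ∩ Freya ∩ Sam ∩ Carol ∩ Teo: ∅.
Oliver ∩ Diego ∩ Freya ∩ Sam ∩ Carol ∩ Teo ∩ Kira: ∅.
There is no time when everyone is free.
No common window is at least 60 minutes long.

none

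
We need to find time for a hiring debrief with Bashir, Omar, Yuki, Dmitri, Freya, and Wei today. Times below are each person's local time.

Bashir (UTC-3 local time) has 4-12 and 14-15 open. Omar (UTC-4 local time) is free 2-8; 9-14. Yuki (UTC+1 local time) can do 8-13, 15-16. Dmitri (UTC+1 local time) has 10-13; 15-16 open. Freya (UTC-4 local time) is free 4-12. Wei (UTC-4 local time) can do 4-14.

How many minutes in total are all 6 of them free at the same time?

240

Bashir in UTC: 07:00-15:00, 17:00-18:00 (add 3h to convert from UTC-3).
Omar in UTC: 06:00-12:00, 13:00-18:00 (add 4h to convert from UTC-4).
Yuki in UTC: 07:00-12:00, 14:00-15:00 (subtract 1h to convert from UTC+1).
Dmitri in UTC: 09:00-12:00, 14:00-15:00 (subtract 1h to convert from UTC+1).
Freya in UTC: 08:00-16:00 (add 4h to convert from UTC-4).
Wei in UTC: 08:00-18:00 (add 4h to convert from UTC-4).
Bashir ∩ Omar: 07:00-12:00, 13:00-15:00, 17:00-18:00.
Bashir ∩ Omar ∩ Yuki: 07:00-12:00, 14:00-15:00.
Bashir ∩ Omar ∩ Yuki ∩ Dmitri: 09:00-12:00, 14:00-15:00.
Bashir ∩ Omar ∩ Yuki ∩ Dmitri ∩ Freya: 09:00-12:00, 14:00-15:00.
Bashir ∩ Omar ∩ Yuki ∩ Dmitri ∩ Freya ∩ Wei: 09:00-12:00, 14:00-15:00.
Summing the common windows: 180 + 60 = 240 minutes.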